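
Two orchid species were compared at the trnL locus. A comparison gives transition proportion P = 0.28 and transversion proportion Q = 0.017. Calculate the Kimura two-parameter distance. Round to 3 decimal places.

0.439

Under the Kimura two-parameter model, d = −½ ln(1 − 2P − Q) − ¼ ln(1 − 2Q).
1 − 2P − Q = 0.423, giving −½ ln(0.423) = 0.430192.
1 − 2Q = 0.966, giving −¼ ln(0.966) = 0.008648.
d = 0.430192 + 0.008648 = 0.438840.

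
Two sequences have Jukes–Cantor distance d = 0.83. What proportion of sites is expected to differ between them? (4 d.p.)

p = (3/4)(1 − e^(−4d/3)) = 0.75 × (1 − e^(-1.106667)) = 0.75 × (1 − 0.330659) = 0.502006.

0.5020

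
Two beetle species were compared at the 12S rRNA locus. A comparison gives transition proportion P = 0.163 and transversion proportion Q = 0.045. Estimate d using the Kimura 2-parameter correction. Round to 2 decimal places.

0.26

Under the Kimura two-parameter model, d = −½ ln(1 − 2P − Q) − ¼ ln(1 − 2Q).
1 − 2P − Q = 0.629, giving −½ ln(0.629) = 0.231812.
1 − 2Q = 0.91, giving −¼ ln(0.91) = 0.023578.
d = 0.231812 + 0.023578 = 0.255390.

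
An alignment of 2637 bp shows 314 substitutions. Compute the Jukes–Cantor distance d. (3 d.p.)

0.130

p = 314/2637 ≈ 0.119075.
d = −(3/4) ln(1 − 4p/3) = −0.75 ln(1 − 0.158767) = −0.75 ln(0.841233)
  = −0.75 × (-0.172887) = 0.129665 substitutions/site.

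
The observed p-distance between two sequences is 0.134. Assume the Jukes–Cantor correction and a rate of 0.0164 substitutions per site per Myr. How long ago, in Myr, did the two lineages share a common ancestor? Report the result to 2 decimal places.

4.50

d = −(3/4) ln(1 − 4p/3) = −0.75 ln(1 − 0.178667) = −0.75 ln(0.821333)
  = −0.75 × (-0.196827) = 0.147620 substitutions/site.
Under a molecular clock d = 2μt, so t = d/(2μ) = 0.147620 / (2 × 0.0164) = 4.50 Myr.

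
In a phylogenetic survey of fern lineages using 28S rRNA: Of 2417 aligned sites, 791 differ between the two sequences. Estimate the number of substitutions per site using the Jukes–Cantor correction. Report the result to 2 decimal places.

0.43

p = 791/2417 ≈ 0.327265.
d = −(3/4) ln(1 − 4p/3) = −0.75 ln(1 − 0.436353) = −0.75 ln(0.563647)
  = −0.75 × (-0.573327) = 0.429995 substitutions/site.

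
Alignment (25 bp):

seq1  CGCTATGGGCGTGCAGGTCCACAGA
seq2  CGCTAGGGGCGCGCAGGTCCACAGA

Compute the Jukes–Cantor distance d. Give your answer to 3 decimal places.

0.085

The sequences differ at 2 of 25 sites (6, 12), so p = 2/25 = 0.08.
d = −(3/4) ln(1 − 4p/3) = −0.75 ln(1 − 0.106667) = −0.75 ln(0.893333)
  = −0.75 × (-0.112796) = 0.084597 substitutions/site.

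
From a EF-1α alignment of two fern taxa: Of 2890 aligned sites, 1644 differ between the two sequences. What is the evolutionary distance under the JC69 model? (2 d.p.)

p = 1644/2890 ≈ 0.568858.
d = −(3/4) ln(1 − 4p/3) = −0.75 ln(1 − 0.758477) = −0.75 ln(0.241523)
  = −0.75 × (-1.420791) = 1.065593 substitutions/site.

1.07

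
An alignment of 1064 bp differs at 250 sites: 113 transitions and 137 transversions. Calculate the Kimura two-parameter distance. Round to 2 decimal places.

P = 113/1064 ≈ 0.106203 and Q = 137/1064 ≈ 0.128759.
Under the Kimura two-parameter model, d = −½ ln(1 − 2P − Q) − ¼ ln(1 − 2Q).
1 − 2P − Q = 0.658835, giving −½ ln(0.658835) = 0.208641.
1 − 2Q = 0.742482, giving −¼ ln(0.742482) = 0.074439.
d = 0.208641 + 0.074439 = 0.283080.

0.28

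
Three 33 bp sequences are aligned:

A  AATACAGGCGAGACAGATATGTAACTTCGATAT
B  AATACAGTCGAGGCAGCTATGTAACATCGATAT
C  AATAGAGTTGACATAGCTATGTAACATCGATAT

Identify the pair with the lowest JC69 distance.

A–B: 4/33 differ, p = 0.121, d = 0.132.
A–C: 7/33 differ, p = 0.212, d = 0.249.
B–C: 5/33 differ, p = 0.152, d = 0.169.
The smallest distance is between A and B.

A and B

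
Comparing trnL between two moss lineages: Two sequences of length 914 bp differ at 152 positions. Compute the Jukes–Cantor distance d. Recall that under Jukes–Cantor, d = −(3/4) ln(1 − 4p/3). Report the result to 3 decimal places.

0.188

p = 152/914 ≈ 0.166302.
d = −(3/4) ln(1 − 4p/3) = −0.75 ln(1 − 0.221736) = −0.75 ln(0.778264)
  = −0.75 × (-0.250689) = 0.188017 substitutions/site.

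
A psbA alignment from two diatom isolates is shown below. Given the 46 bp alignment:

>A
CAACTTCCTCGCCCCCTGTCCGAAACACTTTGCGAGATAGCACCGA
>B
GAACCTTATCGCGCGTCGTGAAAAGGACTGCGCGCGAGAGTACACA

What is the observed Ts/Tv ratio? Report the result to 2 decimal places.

Transitions are A↔G and C↔T; transversions are all other mismatches.
Transitions: 8. Transversions: 12.
R = 8/12 = 0.666666… ≈ 0.67 (to 2 d.p.).

0.67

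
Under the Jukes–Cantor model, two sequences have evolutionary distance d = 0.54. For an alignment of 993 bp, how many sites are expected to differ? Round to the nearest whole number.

Invert JC69: p = (3/4)(1 − e^(−4d/3)) = 0.75 × (1 − e^(-0.72)) = 0.75 × (1 − 0.486752) = 0.384936.
Expected differing sites = pL ≈ 0.384936 × 993 = 382.241448 ≈ 382.

382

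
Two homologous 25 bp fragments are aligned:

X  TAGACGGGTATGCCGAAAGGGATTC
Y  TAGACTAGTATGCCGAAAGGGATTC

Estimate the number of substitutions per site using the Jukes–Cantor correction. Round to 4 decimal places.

0.0846

The sequences differ at 2 of 25 sites (6, 7), so p = 2/25 = 0.08.
d = −(3/4) ln(1 − 4p/3) = −0.75 ln(1 − 0.106667) = −0.75 ln(0.893333)
  = −0.75 × (-0.112796) = 0.084597 substitutions/site.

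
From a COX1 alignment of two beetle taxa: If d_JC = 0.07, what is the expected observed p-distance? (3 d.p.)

0.067

p = (3/4)(1 − e^(−4d/3)) = 0.75 × (1 − e^(-0.093333)) = 0.75 × (1 − 0.910890) = 0.066833.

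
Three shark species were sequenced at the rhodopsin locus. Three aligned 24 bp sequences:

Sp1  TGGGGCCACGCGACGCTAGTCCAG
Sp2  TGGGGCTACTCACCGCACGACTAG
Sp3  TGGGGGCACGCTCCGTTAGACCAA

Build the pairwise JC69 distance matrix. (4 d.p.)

d(Sp1,Sp2) = 0.4408, d(Sp1,Sp3) = 0.3041, d(Sp2,Sp3) = 0.5199

Sp1–Sp2: 8/24 sites differ → p ≈ 0.333333, d = −0.75 ln(1 − 0.444444) = 0.440839 ≈ 0.4408.
Sp1–Sp3: 6/24 sites differ → p = 0.25, d = −0.75 ln(1 − 0.333333) = 0.304098 ≈ 0.3041.
Sp2–Sp3: 9/24 sites differ → p = 0.375, d = −0.75 ln(1 − 0.5) = 0.519860 ≈ 0.5199.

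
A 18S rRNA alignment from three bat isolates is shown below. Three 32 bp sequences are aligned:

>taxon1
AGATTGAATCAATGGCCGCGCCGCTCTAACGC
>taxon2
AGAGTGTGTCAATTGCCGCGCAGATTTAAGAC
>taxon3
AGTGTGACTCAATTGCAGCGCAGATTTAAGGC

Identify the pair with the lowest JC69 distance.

taxon2 and taxon3

taxon1–taxon2: 9/32 differ, p = 0.281, d = 0.353.
taxon1–taxon3: 9/32 differ, p = 0.281, d = 0.353.
taxon2–taxon3: 5/32 differ, p = 0.156, d = 0.175.
The smallest distance is between taxon2 and taxon3.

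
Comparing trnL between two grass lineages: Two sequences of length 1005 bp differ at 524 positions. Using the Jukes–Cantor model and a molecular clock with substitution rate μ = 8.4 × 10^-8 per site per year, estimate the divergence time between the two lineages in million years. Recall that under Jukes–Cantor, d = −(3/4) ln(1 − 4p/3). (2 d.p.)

p = 524/1005 ≈ 0.521393.
d = −(3/4) ln(1 − 4p/3) = −0.75 ln(1 − 0.695191) = −0.75 ln(0.304809)
  = −0.75 × (-1.188070) = 0.891053 substitutions/site.
Under a molecular clock d = 2μt, so t = d/(2μ) = 0.891053 / (2 × 8.4 × 10^-8) = 5.30 million years.

5.30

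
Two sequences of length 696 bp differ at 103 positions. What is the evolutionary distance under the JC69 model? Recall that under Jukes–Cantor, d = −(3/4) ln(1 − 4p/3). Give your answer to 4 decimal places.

p = 103/696 ≈ 0.147989.
d = −(3/4) ln(1 − 4p/3) = −0.75 ln(1 − 0.197319) = −0.75 ln(0.802681)
  = −0.75 × (-0.219798) = 0.164849 substitutions/site.

0.1648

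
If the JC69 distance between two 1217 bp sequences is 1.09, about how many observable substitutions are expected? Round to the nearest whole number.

Invert JC69: p = (3/4)(1 − e^(−4d/3)) = 0.75 × (1 − e^(-1.453333)) = 0.75 × (1 − 0.233790) = 0.574658.
Expected differing sites = pL ≈ 0.574658 × 1217 = 699.358786 ≈ 699.

699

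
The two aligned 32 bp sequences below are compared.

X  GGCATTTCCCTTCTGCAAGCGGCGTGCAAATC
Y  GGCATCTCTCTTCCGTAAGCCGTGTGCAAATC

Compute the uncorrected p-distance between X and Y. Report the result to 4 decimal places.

The sequences differ at 6 of 32 positions (sites 6, 9, 14, 16, 21, 23).
p = 6/32 = 0.1875.

0.1875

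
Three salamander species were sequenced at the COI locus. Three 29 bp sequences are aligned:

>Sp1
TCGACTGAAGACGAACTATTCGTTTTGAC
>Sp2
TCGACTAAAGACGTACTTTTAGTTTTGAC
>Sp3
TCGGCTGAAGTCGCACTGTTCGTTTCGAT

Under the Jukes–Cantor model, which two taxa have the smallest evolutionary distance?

Sp1–Sp2: 4/29 differ, p = 0.138, d = 0.152.
Sp1–Sp3: 6/29 differ, p = 0.207, d = 0.242.
Sp2–Sp3: 8/29 differ, p = 0.276, d = 0.344.
The smallest distance is between Sp1 and Sp2.

Sp1 and Sp2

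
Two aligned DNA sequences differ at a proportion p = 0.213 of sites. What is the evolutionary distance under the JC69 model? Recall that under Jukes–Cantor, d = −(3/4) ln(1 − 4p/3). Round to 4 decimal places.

d = −(3/4) ln(1 − 4p/3) = −0.75 ln(1 − 0.284) = −0.75 ln(0.716)
  = −0.75 × (-0.334075) = 0.250556 substitutions/site.

0.2506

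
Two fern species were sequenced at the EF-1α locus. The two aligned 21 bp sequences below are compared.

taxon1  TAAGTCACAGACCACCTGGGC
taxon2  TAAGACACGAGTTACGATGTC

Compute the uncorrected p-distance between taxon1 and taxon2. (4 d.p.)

0.4762

The sequences differ at 10 of 21 positions (sites 5, 9, 10, 11, 12, 13, 16, 17, 18, 20).
p = 10/21 = 0.476190… ≈ 0.4762 (to 4 d.p.).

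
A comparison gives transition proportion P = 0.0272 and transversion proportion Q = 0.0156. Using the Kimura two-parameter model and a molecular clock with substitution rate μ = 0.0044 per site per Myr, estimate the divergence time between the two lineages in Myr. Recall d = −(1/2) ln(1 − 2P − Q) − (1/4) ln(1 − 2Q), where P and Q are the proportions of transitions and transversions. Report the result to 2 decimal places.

5.02

Under the Kimura two-parameter model, d = −½ ln(1 − 2P − Q) − ¼ ln(1 − 2Q).
1 − 2P − Q = 0.93, giving −½ ln(0.93) = 0.036285.
1 − 2Q = 0.9688, giving −¼ ln(0.9688) = 0.007924.
d = 0.036285 + 0.007924 = 0.044209.
Under a molecular clock d = 2μt, so t = d/(2μ) = 0.044209 / (2 × 0.0044) = 5.02 Myr.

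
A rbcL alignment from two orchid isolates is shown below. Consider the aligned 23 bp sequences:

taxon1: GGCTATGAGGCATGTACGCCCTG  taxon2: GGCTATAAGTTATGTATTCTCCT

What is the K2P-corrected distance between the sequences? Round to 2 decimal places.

0.49

Of 23 sites, 5 differences are transitions and 3 are transversions, so P = 5/23 ≈ 0.217391 and Q = 3/23 ≈ 0.130435.
Under the Kimura two-parameter model, d = −½ ln(1 − 2P − Q) − ¼ ln(1 − 2Q).
1 − 2P − Q = 0.434783, giving −½ ln(0.434783) = 0.416454.
1 − 2Q = 0.73913, giving −¼ ln(0.73913) = 0.075570.
d = 0.416454 + 0.075570 = 0.492024.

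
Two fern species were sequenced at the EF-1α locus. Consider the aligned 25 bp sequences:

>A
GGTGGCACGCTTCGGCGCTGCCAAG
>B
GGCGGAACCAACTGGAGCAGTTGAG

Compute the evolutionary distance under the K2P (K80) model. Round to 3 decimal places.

Of 25 sites, 6 differences are transitions and 6 are transversions, so P = 6/25 = 0.24 and Q = 6/25 = 0.24.
Under the Kimura two-parameter model, d = −½ ln(1 − 2P − Q) − ¼ ln(1 − 2Q).
1 − 2P − Q = 0.28, giving −½ ln(0.28) = 0.636483.
1 − 2Q = 0.52, giving −¼ ln(0.52) = 0.163482.
d = 0.636483 + 0.163482 = 0.799965.

0.800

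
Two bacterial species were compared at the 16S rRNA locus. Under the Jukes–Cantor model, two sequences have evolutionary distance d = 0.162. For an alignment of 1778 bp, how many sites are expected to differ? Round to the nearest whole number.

Invert JC69: p = (3/4)(1 − e^(−4d/3)) = 0.75 × (1 − e^(-0.216)) = 0.75 × (1 − 0.805735) = 0.145699.
Expected differing sites = pL ≈ 0.145699 × 1778 = 259.052822 ≈ 259.

259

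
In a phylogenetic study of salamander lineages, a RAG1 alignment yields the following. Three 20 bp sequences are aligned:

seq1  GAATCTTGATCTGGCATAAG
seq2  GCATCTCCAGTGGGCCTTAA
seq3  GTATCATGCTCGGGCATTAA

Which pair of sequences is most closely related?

seq1–seq2: 9/20 differ, p = 0.450, d = 0.687.
seq1–seq3: 6/20 differ, p = 0.300, d = 0.383.
seq2–seq3: 8/20 differ, p = 0.400, d = 0.572.
The smallest distance is between seq1 and seq3.

seq1 and seq3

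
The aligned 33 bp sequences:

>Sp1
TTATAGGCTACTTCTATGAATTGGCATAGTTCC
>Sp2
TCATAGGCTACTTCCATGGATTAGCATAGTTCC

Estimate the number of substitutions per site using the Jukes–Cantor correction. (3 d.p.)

0.132

The sequences differ at 4 of 33 sites (2, 15, 19, 23), so p = 4/33 ≈ 0.121212.
d = −(3/4) ln(1 − 4p/3) = −0.75 ln(1 − 0.161616) = −0.75 ln(0.838384)
  = −0.75 × (-0.176279) = 0.132209 substitutions/site.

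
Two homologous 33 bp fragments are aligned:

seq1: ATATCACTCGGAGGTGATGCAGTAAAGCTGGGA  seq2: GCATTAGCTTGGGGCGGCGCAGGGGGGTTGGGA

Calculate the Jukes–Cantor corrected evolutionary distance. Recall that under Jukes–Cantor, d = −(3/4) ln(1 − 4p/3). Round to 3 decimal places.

0.780

The sequences differ at 16 of 33 sites, so p = 16/33 ≈ 0.484848.
d = −(3/4) ln(1 − 4p/3) = −0.75 ln(1 − 0.646464) = −0.75 ln(0.353536)
  = −0.75 × (-1.039770) = 0.779828 substitutions/site.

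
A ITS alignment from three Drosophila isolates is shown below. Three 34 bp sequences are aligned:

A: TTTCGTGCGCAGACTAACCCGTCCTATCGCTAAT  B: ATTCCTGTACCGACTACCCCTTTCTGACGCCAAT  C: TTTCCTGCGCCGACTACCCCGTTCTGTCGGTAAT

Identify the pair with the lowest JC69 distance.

A–B: 11/34 differ, p = 0.324, d = 0.423.
A–C: 6/34 differ, p = 0.176, d = 0.201.
B–C: 7/34 differ, p = 0.206, d = 0.241.
The smallest distance is between A and C.

A and C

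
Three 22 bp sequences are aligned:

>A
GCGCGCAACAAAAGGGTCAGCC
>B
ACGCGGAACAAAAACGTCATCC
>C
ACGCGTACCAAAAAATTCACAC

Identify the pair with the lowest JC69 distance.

A and B

A–B: 5/22 differ, p = 0.227, d = 0.271.
A–C: 8/22 differ, p = 0.364, d = 0.497.
B–C: 6/22 differ, p = 0.273, d = 0.339.
The smallest distance is between A and B.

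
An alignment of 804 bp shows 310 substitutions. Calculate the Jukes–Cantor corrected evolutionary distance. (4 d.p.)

p = 310/804 ≈ 0.385572.
d = −(3/4) ln(1 − 4p/3) = −0.75 ln(1 − 0.514096) = −0.75 ln(0.485904)
  = −0.75 × (-0.721744) = 0.541308 substitutions/site.

0.5413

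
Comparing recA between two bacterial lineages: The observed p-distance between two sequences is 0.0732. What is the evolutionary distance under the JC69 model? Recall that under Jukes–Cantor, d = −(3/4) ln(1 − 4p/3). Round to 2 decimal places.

d = −(3/4) ln(1 − 4p/3) = −0.75 ln(1 − 0.0976) = −0.75 ln(0.9024)
  = −0.75 × (-0.102697) = 0.077023 substitutions/site.

0.08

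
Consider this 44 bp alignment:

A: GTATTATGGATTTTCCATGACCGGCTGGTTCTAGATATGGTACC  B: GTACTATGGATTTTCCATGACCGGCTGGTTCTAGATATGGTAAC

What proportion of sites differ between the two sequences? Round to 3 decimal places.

The sequences differ at 2 of 44 positions (sites 4, 43).
p = 2/44 = 0.045454… ≈ 0.045 (to 3 d.p.).

0.045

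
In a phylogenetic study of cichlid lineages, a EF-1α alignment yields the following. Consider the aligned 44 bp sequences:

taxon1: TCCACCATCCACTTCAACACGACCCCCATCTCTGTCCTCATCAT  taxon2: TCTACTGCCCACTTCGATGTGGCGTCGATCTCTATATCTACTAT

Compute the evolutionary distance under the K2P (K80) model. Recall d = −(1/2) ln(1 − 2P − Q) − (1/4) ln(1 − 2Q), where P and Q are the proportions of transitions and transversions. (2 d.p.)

0.83

Of 44 sites, 16 differences are transitions and 3 are transversions, so P = 16/44 ≈ 0.363636 and Q = 3/44 ≈ 0.068182.
Under the Kimura two-parameter model, d = −½ ln(1 − 2P − Q) − ¼ ln(1 − 2Q).
1 − 2P − Q = 0.204546, giving −½ ln(0.204546) = 0.793481.
1 − 2Q = 0.863636, giving −¼ ln(0.863636) = 0.036651.
d = 0.793481 + 0.036651 = 0.830132.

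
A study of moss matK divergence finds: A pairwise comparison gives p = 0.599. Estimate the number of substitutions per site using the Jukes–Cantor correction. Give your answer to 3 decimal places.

1.202

d = −(3/4) ln(1 − 4p/3) = −0.75 ln(1 − 0.798667) = −0.75 ln(0.201333)
  = −0.75 × (-1.602795) = 1.202096 substitutions/site.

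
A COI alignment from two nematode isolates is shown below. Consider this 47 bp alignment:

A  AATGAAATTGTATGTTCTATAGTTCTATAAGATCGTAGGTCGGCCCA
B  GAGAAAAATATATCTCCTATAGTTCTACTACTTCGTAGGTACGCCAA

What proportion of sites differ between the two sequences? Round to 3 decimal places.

The sequences differ at 14 of 47 positions.
p = 14/47 = 0.297872… ≈ 0.298 (to 3 d.p.).

0.298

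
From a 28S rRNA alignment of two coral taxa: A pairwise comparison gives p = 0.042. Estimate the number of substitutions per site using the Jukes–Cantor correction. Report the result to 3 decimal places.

0.043

d = −(3/4) ln(1 − 4p/3) = −0.75 ln(1 − 0.056) = −0.75 ln(0.944)
  = −0.75 × (-0.057629) = 0.043222 substitutions/site.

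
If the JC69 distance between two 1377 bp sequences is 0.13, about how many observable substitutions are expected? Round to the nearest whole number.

Invert JC69: p = (3/4)(1 − e^(−4d/3)) = 0.75 × (1 − e^(-0.173333)) = 0.75 × (1 − 0.840858) = 0.119357.
Expected differing sites = pL ≈ 0.119357 × 1377 = 164.354589 ≈ 164.

164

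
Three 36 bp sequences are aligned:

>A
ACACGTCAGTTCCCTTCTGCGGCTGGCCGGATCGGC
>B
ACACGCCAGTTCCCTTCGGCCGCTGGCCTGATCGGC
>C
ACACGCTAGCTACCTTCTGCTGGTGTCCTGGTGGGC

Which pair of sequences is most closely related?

A–B: 4/36 differ, p = 0.111, d = 0.120.
A–C: 10/36 differ, p = 0.278, d = 0.347.
B–C: 9/36 differ, p = 0.250, d = 0.304.
The smallest distance is between A and B.

A and B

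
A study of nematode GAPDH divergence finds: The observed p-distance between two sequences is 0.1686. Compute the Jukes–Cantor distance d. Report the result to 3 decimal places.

0.191

d = −(3/4) ln(1 − 4p/3) = −0.75 ln(1 − 0.2248) = −0.75 ln(0.7752)
  = −0.75 × (-0.254634) = 0.190976 substitutions/site.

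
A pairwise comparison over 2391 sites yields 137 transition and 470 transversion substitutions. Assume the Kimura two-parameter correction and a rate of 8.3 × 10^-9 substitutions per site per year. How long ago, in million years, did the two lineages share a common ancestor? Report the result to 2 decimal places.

18.75

P = 137/2391 ≈ 0.057298 and Q = 470/2391 ≈ 0.19657.
Under the Kimura two-parameter model, d = −½ ln(1 − 2P − Q) − ¼ ln(1 − 2Q).
1 − 2P − Q = 0.688834, giving −½ ln(0.688834) = 0.186377.
1 − 2Q = 0.60686, giving −¼ ln(0.60686) = 0.124864.
d = 0.186377 + 0.124864 = 0.311241.
Under a molecular clock d = 2μt, so t = d/(2μ) = 0.311241 / (2 × 8.3 × 10^-9) = 18.75 million years.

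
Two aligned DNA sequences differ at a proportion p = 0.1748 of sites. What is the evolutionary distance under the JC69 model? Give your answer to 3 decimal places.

d = −(3/4) ln(1 − 4p/3) = −0.75 ln(1 − 0.233067) = −0.75 ln(0.766933)
  = −0.75 × (-0.265356) = 0.199017 substitutions/site.

0.199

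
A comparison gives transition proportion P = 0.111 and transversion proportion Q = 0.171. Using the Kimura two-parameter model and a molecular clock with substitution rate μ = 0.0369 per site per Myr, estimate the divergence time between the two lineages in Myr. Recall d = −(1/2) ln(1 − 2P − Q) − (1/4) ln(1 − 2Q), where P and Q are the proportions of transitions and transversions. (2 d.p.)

4.80

Under the Kimura two-parameter model, d = −½ ln(1 − 2P − Q) − ¼ ln(1 − 2Q).
1 − 2P − Q = 0.607, giving −½ ln(0.607) = 0.249613.
1 − 2Q = 0.658, giving −¼ ln(0.658) = 0.104638.
d = 0.249613 + 0.104638 = 0.354251.
Under a molecular clock d = 2μt, so t = d/(2μ) = 0.354251 / (2 × 0.0369) = 4.80 Myr.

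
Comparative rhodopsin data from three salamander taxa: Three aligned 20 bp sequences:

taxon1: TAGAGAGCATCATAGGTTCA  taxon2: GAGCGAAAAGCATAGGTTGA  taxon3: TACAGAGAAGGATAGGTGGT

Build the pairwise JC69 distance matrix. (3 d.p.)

d(taxon1,taxon2) = 0.383, d(taxon1,taxon3) = 0.471, d(taxon2,taxon3) = 0.471

taxon1–taxon2: 6/20 sites differ → p = 0.3, d = −0.75 ln(1 − 0.4) = 0.383119 ≈ 0.383.
taxon1–taxon3: 7/20 sites differ → p = 0.35, d = −0.75 ln(1 − 0.466667) = 0.471457 ≈ 0.471.
taxon2–taxon3: 7/20 sites differ → p = 0.35, d = −0.75 ln(1 − 0.466667) = 0.471457 ≈ 0.471.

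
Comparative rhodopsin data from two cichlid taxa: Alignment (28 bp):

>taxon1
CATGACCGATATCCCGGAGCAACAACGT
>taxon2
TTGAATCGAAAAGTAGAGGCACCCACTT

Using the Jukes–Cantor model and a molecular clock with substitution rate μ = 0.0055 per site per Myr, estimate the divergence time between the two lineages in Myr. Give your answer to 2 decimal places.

85.42

The sequences differ at 15 of 28 sites, so p = 15/28 ≈ 0.535714.
d = −(3/4) ln(1 − 4p/3) = −0.75 ln(1 − 0.714285) = −0.75 ln(0.285715)
  = −0.75 × (-1.252760) = 0.939570 substitutions/site.
Under a molecular clock d = 2μt, so t = d/(2μ) = 0.939570 / (2 × 0.0055) = 85.42 Myr.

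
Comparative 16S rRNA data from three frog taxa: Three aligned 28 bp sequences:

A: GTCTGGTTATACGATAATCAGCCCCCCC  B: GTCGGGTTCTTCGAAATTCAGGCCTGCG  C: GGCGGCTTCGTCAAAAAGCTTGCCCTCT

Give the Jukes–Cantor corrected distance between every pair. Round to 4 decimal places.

d(A,B) = 0.4197, d(A,C) = 0.8240, d(B,C) = 0.5565

A–B: 9/28 sites differ → p ≈ 0.321429, d = −0.75 ln(1 − 0.428572) = 0.419713 ≈ 0.4197.
A–C: 14/28 sites differ → p = 0.5, d = −0.75 ln(1 − 0.666667) = 0.823960 ≈ 0.8240.
B–C: 11/28 sites differ → p ≈ 0.392857, d = −0.75 ln(1 − 0.523809) = 0.556452 ≈ 0.5565.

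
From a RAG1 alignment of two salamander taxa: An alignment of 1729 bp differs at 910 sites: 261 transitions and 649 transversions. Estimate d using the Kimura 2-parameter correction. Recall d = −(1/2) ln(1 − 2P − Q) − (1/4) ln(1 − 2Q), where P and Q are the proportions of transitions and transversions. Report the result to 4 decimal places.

P = 261/1729 ≈ 0.150954 and Q = 649/1729 ≈ 0.375361.
Under the Kimura two-parameter model, d = −½ ln(1 − 2P − Q) − ¼ ln(1 − 2Q).
1 − 2P − Q = 0.322731, giving −½ ln(0.322731) = 0.565468.
1 − 2Q = 0.249278, giving −¼ ln(0.249278) = 0.347297.
d = 0.565468 + 0.347297 = 0.912765.

0.9128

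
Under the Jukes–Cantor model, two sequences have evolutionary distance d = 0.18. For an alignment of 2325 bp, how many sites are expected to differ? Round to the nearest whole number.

372

Invert JC69: p = (3/4)(1 − e^(−4d/3)) = 0.75 × (1 − e^(-0.24)) = 0.75 × (1 − 0.786628) = 0.160029.
Expected differing sites = pL ≈ 0.160029 × 2325 = 372.067425 ≈ 372.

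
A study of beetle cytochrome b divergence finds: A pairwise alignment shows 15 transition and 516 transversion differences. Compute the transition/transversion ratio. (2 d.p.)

0.03

R = 15/516 = 0.029069… ≈ 0.03 (to 2 d.p.).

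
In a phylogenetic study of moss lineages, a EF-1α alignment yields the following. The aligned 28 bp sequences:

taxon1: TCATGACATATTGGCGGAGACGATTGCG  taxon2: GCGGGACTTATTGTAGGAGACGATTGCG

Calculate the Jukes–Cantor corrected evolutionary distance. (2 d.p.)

0.25

The sequences differ at 6 of 28 sites (1, 3, 4, 8, 14, 15), so p = 6/28 ≈ 0.214286.
d = −(3/4) ln(1 − 4p/3) = −0.75 ln(1 − 0.285715) = −0.75 ln(0.714285)
  = −0.75 × (-0.336473) = 0.252355 substitutions/site.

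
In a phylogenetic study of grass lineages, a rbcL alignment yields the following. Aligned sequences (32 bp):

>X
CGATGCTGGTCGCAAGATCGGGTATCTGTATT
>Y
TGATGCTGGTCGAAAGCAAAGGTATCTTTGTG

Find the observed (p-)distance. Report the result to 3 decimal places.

The sequences differ at 9 of 32 positions (sites 1, 13, 17, 18, 19, 20, 28, 30, 32).
p = 9/32 = 0.28125 ≈ 0.281 (to 3 d.p.).

0.281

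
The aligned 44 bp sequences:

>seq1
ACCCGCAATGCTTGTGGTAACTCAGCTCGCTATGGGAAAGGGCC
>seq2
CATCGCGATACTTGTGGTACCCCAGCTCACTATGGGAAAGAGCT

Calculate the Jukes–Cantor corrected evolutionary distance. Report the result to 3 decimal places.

The sequences differ at 10 of 44 sites (1, 2, 3, 7, 10, 20, 22, 29, 41, 44), so p = 10/44 ≈ 0.227273.
d = −(3/4) ln(1 − 4p/3) = −0.75 ln(1 − 0.303031) = −0.75 ln(0.696969)
  = −0.75 × (-0.361014) = 0.270761 substitutions/site.

0.271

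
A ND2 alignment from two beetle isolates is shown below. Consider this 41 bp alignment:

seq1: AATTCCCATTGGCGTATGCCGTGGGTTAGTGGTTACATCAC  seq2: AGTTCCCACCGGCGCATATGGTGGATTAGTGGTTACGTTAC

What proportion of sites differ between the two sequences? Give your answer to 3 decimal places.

0.244

The sequences differ at 10 of 41 positions (sites 2, 9, 10, 15, 18, 19, 20, 25, 37, 39).
p = 10/41 = 0.243902… ≈ 0.244 (to 3 d.p.).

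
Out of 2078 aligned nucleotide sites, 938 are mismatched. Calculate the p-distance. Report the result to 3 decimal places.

p = 938/2078 = 0.451395… ≈ 0.451 (to 3 d.p.).

0.451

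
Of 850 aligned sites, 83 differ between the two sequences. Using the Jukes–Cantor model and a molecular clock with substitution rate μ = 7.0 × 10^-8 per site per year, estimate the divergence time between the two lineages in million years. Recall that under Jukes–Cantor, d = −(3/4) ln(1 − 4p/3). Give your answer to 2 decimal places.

p = 83/850 ≈ 0.097647.
d = −(3/4) ln(1 − 4p/3) = −0.75 ln(1 − 0.130196) = −0.75 ln(0.869804)
  = −0.75 × (-0.139487) = 0.104615 substitutions/site.
Under a molecular clock d = 2μt, so t = d/(2μ) = 0.104615 / (2 × 7.0 × 10^-8) = 0.75 million years.

0.75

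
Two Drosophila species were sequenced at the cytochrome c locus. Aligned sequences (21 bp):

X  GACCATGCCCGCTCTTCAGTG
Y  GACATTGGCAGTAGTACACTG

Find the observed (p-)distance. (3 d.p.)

0.429

The sequences differ at 9 of 21 positions (sites 4, 5, 8, 10, 12, 13, 14, 16, 19).
p = 9/21 = 0.428571… ≈ 0.429 (to 3 d.p.).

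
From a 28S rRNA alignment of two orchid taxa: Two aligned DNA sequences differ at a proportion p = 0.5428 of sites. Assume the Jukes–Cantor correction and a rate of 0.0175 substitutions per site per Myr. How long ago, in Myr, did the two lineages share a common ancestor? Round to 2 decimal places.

27.57

d = −(3/4) ln(1 − 4p/3) = −0.75 ln(1 − 0.723733) = −0.75 ln(0.276267)
  = −0.75 × (-1.286387) = 0.964790 substitutions/site.
Under a molecular clock d = 2μt, so t = d/(2μ) = 0.964790 / (2 × 0.0175) = 27.57 Myr.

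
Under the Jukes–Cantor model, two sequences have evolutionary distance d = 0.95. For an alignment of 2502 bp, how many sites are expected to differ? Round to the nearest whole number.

Invert JC69: p = (3/4)(1 − e^(−4d/3)) = 0.75 × (1 − e^(-1.266667)) = 0.75 × (1 − 0.281769) = 0.538673.
Expected differing sites = pL ≈ 0.538673 × 2502 = 1347.759846 ≈ 1348.

1348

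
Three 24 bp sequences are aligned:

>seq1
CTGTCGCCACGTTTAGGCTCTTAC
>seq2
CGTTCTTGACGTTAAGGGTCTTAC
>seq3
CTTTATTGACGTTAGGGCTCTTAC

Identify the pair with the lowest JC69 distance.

seq2 and seq3

seq1–seq2: 7/24 differ, p = 0.292, d = 0.369.
seq1–seq3: 7/24 differ, p = 0.292, d = 0.369.
seq2–seq3: 4/24 differ, p = 0.167, d = 0.188.
The smallest distance is between seq2 and seq3.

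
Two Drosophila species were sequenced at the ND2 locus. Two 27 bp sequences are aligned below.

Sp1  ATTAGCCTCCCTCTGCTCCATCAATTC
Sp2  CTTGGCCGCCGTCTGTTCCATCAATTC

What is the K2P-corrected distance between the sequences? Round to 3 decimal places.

Of 27 sites, 2 differences are transitions and 3 are transversions, so P = 2/27 ≈ 0.074074 and Q = 3/27 ≈ 0.111111.
Under the Kimura two-parameter model, d = −½ ln(1 − 2P − Q) − ¼ ln(1 − 2Q).
1 − 2P − Q = 0.740741, giving −½ ln(0.740741) = 0.150052.
1 − 2Q = 0.777778, giving −¼ ln(0.777778) = 0.062829.
d = 0.150052 + 0.062829 = 0.212881.

0.213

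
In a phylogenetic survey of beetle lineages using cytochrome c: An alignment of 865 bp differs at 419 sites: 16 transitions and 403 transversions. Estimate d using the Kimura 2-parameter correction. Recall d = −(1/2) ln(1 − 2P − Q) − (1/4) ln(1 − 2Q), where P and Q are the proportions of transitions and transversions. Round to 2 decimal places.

P = 16/865 ≈ 0.018497 and Q = 403/865 ≈ 0.465896.
Under the Kimura two-parameter model, d = −½ ln(1 − 2P − Q) − ¼ ln(1 − 2Q).
1 − 2P − Q = 0.49711, giving −½ ln(0.49711) = 0.349472.
1 − 2Q = 0.068208, giving −¼ ln(0.068208) = 0.671298.
d = 0.349472 + 0.671298 = 1.020770.

1.02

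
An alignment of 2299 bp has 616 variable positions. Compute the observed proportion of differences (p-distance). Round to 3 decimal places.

p = 616/2299 = 0.267942… ≈ 0.268 (to 3 d.p.).

0.268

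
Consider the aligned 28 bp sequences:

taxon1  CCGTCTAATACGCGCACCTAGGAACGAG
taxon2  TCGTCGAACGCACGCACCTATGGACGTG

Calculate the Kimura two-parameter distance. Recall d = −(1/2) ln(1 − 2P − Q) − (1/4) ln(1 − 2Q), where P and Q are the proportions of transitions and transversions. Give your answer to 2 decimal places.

Of 28 sites, 5 differences are transitions and 3 are transversions, so P = 5/28 ≈ 0.178571 and Q = 3/28 ≈ 0.107143.
Under the Kimura two-parameter model, d = −½ ln(1 − 2P − Q) − ¼ ln(1 − 2Q).
1 − 2P − Q = 0.535715, giving −½ ln(0.535715) = 0.312076.
1 − 2Q = 0.785714, giving −¼ ln(0.785714) = 0.060291.
d = 0.312076 + 0.060291 = 0.372367.

0.37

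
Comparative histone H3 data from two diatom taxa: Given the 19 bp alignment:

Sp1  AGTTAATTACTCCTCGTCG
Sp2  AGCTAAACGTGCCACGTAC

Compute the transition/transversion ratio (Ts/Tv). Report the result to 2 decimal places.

0.80

Transitions are A↔G and C↔T; transversions are all other mismatches.
Transitions: 4. Transversions: 5.
R = 4/5 = 0.80.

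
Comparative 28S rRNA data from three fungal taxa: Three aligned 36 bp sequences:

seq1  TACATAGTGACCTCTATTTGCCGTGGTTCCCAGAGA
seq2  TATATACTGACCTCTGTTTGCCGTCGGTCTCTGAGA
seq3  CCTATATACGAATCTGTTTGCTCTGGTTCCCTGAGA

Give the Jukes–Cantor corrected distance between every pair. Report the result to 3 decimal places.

d(seq1,seq2) = 0.225, d(seq1,seq3) = 0.493, d(seq2,seq3) = 0.493

seq1–seq2: 7/36 sites differ → p ≈ 0.194444, d = −0.75 ln(1 − 0.259259) = 0.225078 ≈ 0.225.
seq1–seq3: 13/36 sites differ → p ≈ 0.361111, d = −0.75 ln(1 − 0.481481) = 0.492584 ≈ 0.493.
seq2–seq3: 13/36 sites differ → p ≈ 0.361111, d = −0.75 ln(1 − 0.481481) = 0.492584 ≈ 0.493.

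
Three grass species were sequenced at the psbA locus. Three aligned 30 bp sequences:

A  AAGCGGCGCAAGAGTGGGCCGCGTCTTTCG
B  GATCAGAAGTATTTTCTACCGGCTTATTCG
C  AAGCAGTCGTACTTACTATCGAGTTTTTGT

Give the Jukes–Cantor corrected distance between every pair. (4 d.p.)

d(A,B) = 1.0566, d(A,C) = 1.0566, d(B,C) = 0.5716

A–B: 17/30 sites differ → p ≈ 0.566667, d = −0.75 ln(1 − 0.755556) = 1.056577 ≈ 1.0566.
A–C: 17/30 sites differ → p ≈ 0.566667, d = −0.75 ln(1 − 0.755556) = 1.056577 ≈ 1.0566.
B–C: 12/30 sites differ → p = 0.4, d = −0.75 ln(1 − 0.533333) = 0.571605 ≈ 0.5716.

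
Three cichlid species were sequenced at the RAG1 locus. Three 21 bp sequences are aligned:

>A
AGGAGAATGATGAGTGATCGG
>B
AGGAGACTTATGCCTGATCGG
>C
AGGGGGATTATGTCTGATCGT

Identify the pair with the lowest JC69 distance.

A and B

A–B: 4/21 differ, p = 0.190, d = 0.220.
A–C: 6/21 differ, p = 0.286, d = 0.360.
B–C: 5/21 differ, p = 0.238, d = 0.286.
The smallest distance is between A and B.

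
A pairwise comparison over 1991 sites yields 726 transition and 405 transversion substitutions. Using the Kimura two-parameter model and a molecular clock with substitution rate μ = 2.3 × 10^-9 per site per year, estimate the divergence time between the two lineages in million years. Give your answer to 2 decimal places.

P = 726/1991 ≈ 0.364641 and Q = 405/1991 ≈ 0.203415.
Under the Kimura two-parameter model, d = −½ ln(1 − 2P − Q) − ¼ ln(1 − 2Q).
1 − 2P − Q = 0.067303, giving −½ ln(0.067303) = 1.349275.
1 − 2Q = 0.59317, giving −¼ ln(0.59317) = 0.130569.
d = 1.349275 + 0.130569 = 1.479844.
Under a molecular clock d = 2μt, so t = d/(2μ) = 1.479844 / (2 × 2.3 × 10^-9) = 321.71 million years.

321.71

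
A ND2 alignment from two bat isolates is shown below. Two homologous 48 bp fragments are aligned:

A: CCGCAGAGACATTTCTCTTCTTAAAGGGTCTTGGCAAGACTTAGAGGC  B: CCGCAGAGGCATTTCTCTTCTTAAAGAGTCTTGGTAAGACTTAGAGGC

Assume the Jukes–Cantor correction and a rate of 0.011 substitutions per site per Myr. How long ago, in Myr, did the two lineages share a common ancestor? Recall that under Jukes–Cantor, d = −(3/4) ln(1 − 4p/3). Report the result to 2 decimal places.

2.97

The sequences differ at 3 of 48 sites (9, 27, 35), so p = 3/48 = 0.0625.
d = −(3/4) ln(1 − 4p/3) = −0.75 ln(1 − 0.083333) = −0.75 ln(0.916667)
  = −0.75 × (-0.087011) = 0.065258 substitutions/site.
Under a molecular clock d = 2μt, so t = d/(2μ) = 0.065258 / (2 × 0.011) = 2.97 Myr.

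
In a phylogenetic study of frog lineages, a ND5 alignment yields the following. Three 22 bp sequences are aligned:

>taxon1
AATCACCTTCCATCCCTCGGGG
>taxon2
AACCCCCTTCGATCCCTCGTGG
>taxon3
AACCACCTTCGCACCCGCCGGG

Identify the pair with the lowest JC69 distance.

taxon1–taxon2: 4/22 differ, p = 0.182, d = 0.208.
taxon1–taxon3: 6/22 differ, p = 0.273, d = 0.339.
taxon2–taxon3: 6/22 differ, p = 0.273, d = 0.339.
The smallest distance is between taxon1 and taxon2.

taxon1 and taxon2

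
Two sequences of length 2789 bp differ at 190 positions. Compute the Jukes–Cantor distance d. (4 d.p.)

0.0714

p = 190/2789 ≈ 0.068125.
d = −(3/4) ln(1 − 4p/3) = −0.75 ln(1 − 0.090833) = −0.75 ln(0.909167)
  = −0.75 × (-0.095226) = 0.071420 substitutions/site.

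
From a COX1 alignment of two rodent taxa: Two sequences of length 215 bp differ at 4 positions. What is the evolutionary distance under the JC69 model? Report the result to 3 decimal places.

p = 4/215 ≈ 0.018605.
d = −(3/4) ln(1 − 4p/3) = −0.75 ln(1 − 0.024807) = −0.75 ln(0.975193)
  = −0.75 × (-0.025120) = 0.018840 substitutions/site.

0.019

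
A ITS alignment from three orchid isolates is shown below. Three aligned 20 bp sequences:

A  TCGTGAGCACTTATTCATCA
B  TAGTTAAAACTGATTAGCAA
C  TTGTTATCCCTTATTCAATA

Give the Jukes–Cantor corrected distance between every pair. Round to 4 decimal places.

A–B: 9/20 sites differ → p = 0.45, d = −0.75 ln(1 − 0.6) = 0.687218 ≈ 0.6872.
A–C: 6/20 sites differ → p = 0.3, d = −0.75 ln(1 − 0.4) = 0.383119 ≈ 0.3831.
B–C: 9/20 sites differ → p = 0.45, d = −0.75 ln(1 − 0.6) = 0.687218 ≈ 0.6872.

d(A,B) = 0.6872, d(A,C) = 0.3831, d(B,C) = 0.6872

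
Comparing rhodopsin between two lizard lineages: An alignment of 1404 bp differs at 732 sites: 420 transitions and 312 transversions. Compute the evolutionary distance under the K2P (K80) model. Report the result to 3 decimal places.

1.006

P = 420/1404 ≈ 0.299145 and Q = 312/1404 ≈ 0.222222.
Under the Kimura two-parameter model, d = −½ ln(1 − 2P − Q) − ¼ ln(1 − 2Q).
1 − 2P − Q = 0.179488, giving −½ ln(0.179488) = 0.858823.
1 − 2Q = 0.555556, giving −¼ ln(0.555556) = 0.146946.
d = 0.858823 + 0.146946 = 1.005769.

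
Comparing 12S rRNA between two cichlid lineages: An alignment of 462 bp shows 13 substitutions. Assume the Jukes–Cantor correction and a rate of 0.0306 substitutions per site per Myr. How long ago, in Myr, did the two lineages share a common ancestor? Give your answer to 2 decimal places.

0.47

p = 13/462 ≈ 0.028139.
d = −(3/4) ln(1 − 4p/3) = −0.75 ln(1 − 0.037519) = −0.75 ln(0.962481)
  = −0.75 × (-0.038241) = 0.028681 substitutions/site.
Under a molecular clock d = 2μt, so t = d/(2μ) = 0.028681 / (2 × 0.0306) = 0.47 Myr.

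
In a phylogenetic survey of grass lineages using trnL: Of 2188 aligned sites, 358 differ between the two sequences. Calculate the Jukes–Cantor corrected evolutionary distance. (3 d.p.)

p = 358/2188 ≈ 0.16362.
d = −(3/4) ln(1 − 4p/3) = −0.75 ln(1 − 0.21816) = −0.75 ln(0.78184)
  = −0.75 × (-0.246105) = 0.184579 substitutions/site.

0.185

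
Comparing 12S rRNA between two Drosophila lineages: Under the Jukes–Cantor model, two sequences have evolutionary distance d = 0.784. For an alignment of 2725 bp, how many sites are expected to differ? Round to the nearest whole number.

1325

Invert JC69: p = (3/4)(1 − e^(−4d/3)) = 0.75 × (1 − e^(-1.045333)) = 0.75 × (1 − 0.351575) = 0.486319.
Expected differing sites = pL ≈ 0.486319 × 2725 = 1325.219275 ≈ 1325.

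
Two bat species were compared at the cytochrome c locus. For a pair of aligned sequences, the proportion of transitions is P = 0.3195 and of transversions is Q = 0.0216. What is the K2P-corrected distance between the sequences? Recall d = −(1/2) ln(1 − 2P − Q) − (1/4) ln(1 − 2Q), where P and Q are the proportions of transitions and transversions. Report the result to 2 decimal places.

0.55

Under the Kimura two-parameter model, d = −½ ln(1 − 2P − Q) − ¼ ln(1 − 2Q).
1 − 2P − Q = 0.3394, giving −½ ln(0.3394) = 0.540288.
1 − 2Q = 0.9568, giving −¼ ln(0.9568) = 0.011040.
d = 0.540288 + 0.011040 = 0.551328.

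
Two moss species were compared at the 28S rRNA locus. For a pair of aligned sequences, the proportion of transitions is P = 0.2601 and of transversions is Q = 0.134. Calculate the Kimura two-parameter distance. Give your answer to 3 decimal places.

Under the Kimura two-parameter model, d = −½ ln(1 − 2P − Q) − ¼ ln(1 − 2Q).
1 − 2P − Q = 0.3458, giving −½ ln(0.3458) = 0.530947.
1 − 2Q = 0.732, giving −¼ ln(0.732) = 0.077994.
d = 0.530947 + 0.077994 = 0.608941.

0.609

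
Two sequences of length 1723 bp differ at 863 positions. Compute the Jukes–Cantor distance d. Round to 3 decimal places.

p = 863/1723 ≈ 0.500871.
d = −(3/4) ln(1 − 4p/3) = −0.75 ln(1 − 0.667828) = −0.75 ln(0.332172)
  = −0.75 × (-1.102102) = 0.826577 substitutions/site.

0.827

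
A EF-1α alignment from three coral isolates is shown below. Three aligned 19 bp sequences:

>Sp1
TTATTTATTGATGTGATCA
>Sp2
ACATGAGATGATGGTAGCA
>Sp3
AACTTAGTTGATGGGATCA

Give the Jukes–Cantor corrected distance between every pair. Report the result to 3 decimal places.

Sp1–Sp2: 9/19 sites differ → p ≈ 0.473684, d = −0.75 ln(1 − 0.631579) = 0.748897 ≈ 0.749.
Sp1–Sp3: 6/19 sites differ → p ≈ 0.315789, d = −0.75 ln(1 − 0.421052) = 0.409907 ≈ 0.410.
Sp2–Sp3: 6/19 sites differ → p ≈ 0.315789, d = −0.75 ln(1 − 0.421052) = 0.409907 ≈ 0.410.

d(Sp1,Sp2) = 0.749, d(Sp1,Sp3) = 0.410, d(Sp2,Sp3) = 0.410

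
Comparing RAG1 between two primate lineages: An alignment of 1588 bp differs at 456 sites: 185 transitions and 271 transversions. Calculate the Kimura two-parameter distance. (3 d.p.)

0.363

P = 185/1588 ≈ 0.116499 and Q = 271/1588 ≈ 0.170655.
Under the Kimura two-parameter model, d = −½ ln(1 − 2P − Q) − ¼ ln(1 − 2Q).
1 − 2P − Q = 0.596347, giving −½ ln(0.596347) = 0.258466.
1 − 2Q = 0.65869, giving −¼ ln(0.65869) = 0.104376.
d = 0.258466 + 0.104376 = 0.362842.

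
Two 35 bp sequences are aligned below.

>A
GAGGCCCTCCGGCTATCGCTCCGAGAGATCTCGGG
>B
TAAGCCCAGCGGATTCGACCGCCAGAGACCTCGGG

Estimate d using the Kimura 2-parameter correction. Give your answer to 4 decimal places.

Of 35 sites, 5 differences are transitions and 8 are transversions, so P = 5/35 ≈ 0.142857 and Q = 8/35 ≈ 0.228571.
Under the Kimura two-parameter model, d = −½ ln(1 − 2P − Q) − ¼ ln(1 − 2Q).
1 − 2P − Q = 0.485715, giving −½ ln(0.485715) = 0.361067.
1 − 2Q = 0.542858, giving −¼ ln(0.542858) = 0.152727.
d = 0.361067 + 0.152727 = 0.513794.

0.5138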